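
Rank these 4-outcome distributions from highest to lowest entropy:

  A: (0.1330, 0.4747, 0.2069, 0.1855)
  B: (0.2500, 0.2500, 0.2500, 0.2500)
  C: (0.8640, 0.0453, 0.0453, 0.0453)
B > A > C

Key insight: Entropy is maximized by uniform distributions and minimized by concentrated distributions.

- Uniform distributions have maximum entropy log₂(4) = 2.0000 bits
- The more "peaked" or concentrated a distribution, the lower its entropy

Entropies:
  H(A) = 1.8184 bits
  H(B) = 2.0000 bits
  H(C) = 0.7892 bits

Ranking: B > A > C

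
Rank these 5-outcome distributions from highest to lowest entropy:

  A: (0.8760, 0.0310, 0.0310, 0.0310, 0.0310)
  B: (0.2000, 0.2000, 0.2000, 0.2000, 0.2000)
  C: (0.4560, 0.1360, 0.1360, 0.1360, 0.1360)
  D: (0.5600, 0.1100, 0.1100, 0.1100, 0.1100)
B > C > D > A

Key insight: Entropy is maximized by uniform distributions and minimized by concentrated distributions.

Entropies:
  H(A) = 0.7888 bits
  H(B) = 2.3219 bits
  H(C) = 2.0824 bits
  H(D) = 1.8696 bits

Ranking: B > C > D > A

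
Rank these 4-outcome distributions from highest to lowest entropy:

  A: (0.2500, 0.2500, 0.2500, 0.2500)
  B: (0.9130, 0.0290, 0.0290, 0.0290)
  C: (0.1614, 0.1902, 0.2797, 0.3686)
A > C > B

Key insight: Entropy is maximized by uniform distributions and minimized by concentrated distributions.

- Uniform distributions have maximum entropy log₂(4) = 2.0000 bits
- The more "peaked" or concentrated a distribution, the lower its entropy

Entropies:
  H(A) = 2.0000 bits
  H(B) = 0.5643 bits
  H(C) = 1.9250 bits

Ranking: A > C > B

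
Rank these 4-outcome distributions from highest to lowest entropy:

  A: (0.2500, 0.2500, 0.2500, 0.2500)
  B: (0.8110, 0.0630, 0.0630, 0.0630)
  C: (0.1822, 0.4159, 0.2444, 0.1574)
A > C > B

Key insight: Entropy is maximized by uniform distributions and minimized by concentrated distributions.

- Uniform distributions have maximum entropy log₂(4) = 2.0000 bits
- The more "peaked" or concentrated a distribution, the lower its entropy

Entropies:
  H(A) = 2.0000 bits
  H(B) = 0.9989 bits
  H(C) = 1.8907 bits

Ranking: A > C > B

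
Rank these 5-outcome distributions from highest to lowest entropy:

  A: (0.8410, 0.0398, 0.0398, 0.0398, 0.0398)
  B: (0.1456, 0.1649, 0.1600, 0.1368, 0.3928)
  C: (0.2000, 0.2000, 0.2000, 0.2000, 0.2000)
C > B > A

Key insight: Entropy is maximized by uniform distributions and minimized by concentrated distributions.

- Uniform distributions have maximum entropy log₂(5) = 2.3219 bits
- The more "peaked" or concentrated a distribution, the lower its entropy

Entropies:
  H(A) = 0.9499 bits
  H(B) = 2.1786 bits
  H(C) = 2.3219 bits

Ranking: C > B > A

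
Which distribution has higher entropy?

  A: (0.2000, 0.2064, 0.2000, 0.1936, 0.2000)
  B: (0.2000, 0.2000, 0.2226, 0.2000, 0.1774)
A

Both distributions are close to uniform, making this a harder comparison.

H(A) = 2.3216 bits
H(B) = 2.3182 bits

The distribution closer to uniform has higher entropy.
Answer: A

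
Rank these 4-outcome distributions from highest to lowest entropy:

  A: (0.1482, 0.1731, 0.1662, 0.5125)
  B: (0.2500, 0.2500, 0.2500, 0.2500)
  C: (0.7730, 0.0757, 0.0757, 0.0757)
B > A > C

Key insight: Entropy is maximized by uniform distributions and minimized by concentrated distributions.

- Uniform distributions have maximum entropy log₂(4) = 2.0000 bits
- The more "peaked" or concentrated a distribution, the lower its entropy

Entropies:
  H(A) = 1.7708 bits
  H(B) = 2.0000 bits
  H(C) = 1.1325 bits

Ranking: B > A > C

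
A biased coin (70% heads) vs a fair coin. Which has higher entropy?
Fair coin

The fair coin is uniform (p=0.5), maximizing binary entropy at 1 bit. The biased coin has H(0.70) ≈ 0.881 bits — its outcome is more predictable, so its entropy is lower.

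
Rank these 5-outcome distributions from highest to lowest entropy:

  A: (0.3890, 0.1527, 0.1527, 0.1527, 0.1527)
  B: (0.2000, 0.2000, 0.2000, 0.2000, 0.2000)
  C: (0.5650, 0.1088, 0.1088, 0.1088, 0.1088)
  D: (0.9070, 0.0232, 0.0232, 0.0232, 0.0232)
B > A > C > D

Key insight: Entropy is maximized by uniform distributions and minimized by concentrated distributions.

Entropies:
  H(A) = 2.1862 bits
  H(B) = 2.3219 bits
  H(C) = 1.8578 bits
  H(D) = 0.6324 bits

Ranking: B > A > C > D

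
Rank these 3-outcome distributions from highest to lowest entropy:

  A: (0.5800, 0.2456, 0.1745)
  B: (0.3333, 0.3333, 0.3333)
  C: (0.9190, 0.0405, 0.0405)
B > A > C

Key insight: Entropy is maximized by uniform distributions and minimized by concentrated distributions.

- Uniform distributions have maximum entropy log₂(3) = 1.5850 bits
- The more "peaked" or concentrated a distribution, the lower its entropy

Entropies:
  H(A) = 1.3927 bits
  H(B) = 1.5850 bits
  H(C) = 0.4867 bits

Ranking: B > A > C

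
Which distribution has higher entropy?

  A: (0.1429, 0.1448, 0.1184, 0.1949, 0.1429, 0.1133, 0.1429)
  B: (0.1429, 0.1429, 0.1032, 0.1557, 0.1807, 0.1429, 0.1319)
B

Both distributions are close to uniform, making this a harder comparison.

H(A) = 2.7871 bits
H(B) = 2.7905 bits

The distribution closer to uniform has higher entropy.
Answer: B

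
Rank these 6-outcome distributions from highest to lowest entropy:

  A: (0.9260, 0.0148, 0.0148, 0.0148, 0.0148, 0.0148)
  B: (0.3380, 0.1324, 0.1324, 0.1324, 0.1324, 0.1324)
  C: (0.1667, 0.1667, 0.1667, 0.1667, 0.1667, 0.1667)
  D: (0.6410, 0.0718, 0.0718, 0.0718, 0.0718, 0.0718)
C > B > D > A

Key insight: Entropy is maximized by uniform distributions and minimized by concentrated distributions.

Entropies:
  H(A) = 0.5525 bits
  H(B) = 2.4600 bits
  H(C) = 2.5850 bits
  H(D) = 1.7754 bits

Ranking: C > B > D > A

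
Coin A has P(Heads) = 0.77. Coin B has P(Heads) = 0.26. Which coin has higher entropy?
B

For binary distributions, entropy is maximized at p=0.5 and decreases as p moves toward 0 or 1.

H(A) = H(0.77) = 0.7780 bits
H(B) = H(0.26) = 0.8267 bits

Distribution B (p=0.26) is closer to uniform (p=0.5), so it has higher entropy.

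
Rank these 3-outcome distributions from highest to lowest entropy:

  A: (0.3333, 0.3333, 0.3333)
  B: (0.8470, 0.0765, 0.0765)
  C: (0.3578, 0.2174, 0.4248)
A > C > B

Key insight: Entropy is maximized by uniform distributions and minimized by concentrated distributions.

- Uniform distributions have maximum entropy log₂(3) = 1.5850 bits
- The more "peaked" or concentrated a distribution, the lower its entropy

Entropies:
  H(A) = 1.5850 bits
  H(B) = 0.7703 bits
  H(C) = 1.5339 bits

Ranking: A > C > B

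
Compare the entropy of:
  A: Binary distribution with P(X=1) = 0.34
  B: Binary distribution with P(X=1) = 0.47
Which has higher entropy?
B

For binary distributions, entropy is maximized at p=0.5 and decreases as p moves toward 0 or 1.

H(A) = H(0.34) = 0.9248 bits
H(B) = H(0.47) = 0.9974 bits

Distribution B (p=0.47) is closer to uniform (p=0.5), so it has higher entropy.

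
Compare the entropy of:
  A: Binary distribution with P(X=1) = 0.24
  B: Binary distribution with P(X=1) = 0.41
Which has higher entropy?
B

For binary distributions, entropy is maximized at p=0.5 and decreases as p moves toward 0 or 1.

H(A) = H(0.24) = 0.7950 bits
H(B) = H(0.41) = 0.9765 bits

Distribution B (p=0.41) is closer to uniform (p=0.5), so it has higher entropy.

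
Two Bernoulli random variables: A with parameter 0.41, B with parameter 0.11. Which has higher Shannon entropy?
A

For binary distributions, entropy is maximized at p=0.5 and decreases as p moves toward 0 or 1.

H(A) = H(0.41) = 0.9765 bits
H(B) = H(0.11) = 0.4999 bits

Distribution A (p=0.41) is closer to uniform (p=0.5), so it has higher entropy.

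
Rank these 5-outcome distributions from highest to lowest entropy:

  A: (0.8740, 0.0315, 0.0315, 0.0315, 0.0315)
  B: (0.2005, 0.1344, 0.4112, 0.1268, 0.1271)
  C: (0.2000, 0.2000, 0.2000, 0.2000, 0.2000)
C > B > A

Key insight: Entropy is maximized by uniform distributions and minimized by concentrated distributions.

- Uniform distributions have maximum entropy log₂(5) = 2.3219 bits
- The more "peaked" or concentrated a distribution, the lower its entropy

Entropies:
  H(A) = 0.7984 bits
  H(B) = 2.1372 bits
  H(C) = 2.3219 bits

Ranking: C > B > A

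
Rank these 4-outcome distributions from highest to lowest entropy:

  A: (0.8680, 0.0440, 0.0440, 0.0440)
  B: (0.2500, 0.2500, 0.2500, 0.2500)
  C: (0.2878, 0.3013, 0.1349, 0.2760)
B > C > A

Key insight: Entropy is maximized by uniform distributions and minimized by concentrated distributions.

- Uniform distributions have maximum entropy log₂(4) = 2.0000 bits
- The more "peaked" or concentrated a distribution, the lower its entropy

Entropies:
  H(A) = 0.7721 bits
  H(B) = 2.0000 bits
  H(C) = 1.9411 bits

Ranking: B > C > A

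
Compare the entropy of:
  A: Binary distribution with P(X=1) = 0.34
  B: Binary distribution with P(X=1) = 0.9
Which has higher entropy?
A

For binary distributions, entropy is maximized at p=0.5 and decreases as p moves toward 0 or 1.

H(A) = H(0.34) = 0.9248 bits
H(B) = H(0.9) = 0.4690 bits

Distribution A (p=0.34) is closer to uniform (p=0.5), so it has higher entropy.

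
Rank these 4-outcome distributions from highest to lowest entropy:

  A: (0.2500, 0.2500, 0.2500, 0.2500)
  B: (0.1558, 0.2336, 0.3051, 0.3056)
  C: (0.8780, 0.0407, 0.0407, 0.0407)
A > B > C

Key insight: Entropy is maximized by uniform distributions and minimized by concentrated distributions.

- Uniform distributions have maximum entropy log₂(4) = 2.0000 bits
- The more "peaked" or concentrated a distribution, the lower its entropy

Entropies:
  H(A) = 2.0000 bits
  H(B) = 1.9531 bits
  H(C) = 0.7284 bits

Ranking: A > B > C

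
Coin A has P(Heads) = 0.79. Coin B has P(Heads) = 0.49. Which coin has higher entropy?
B

For binary distributions, entropy is maximized at p=0.5 and decreases as p moves toward 0 or 1.

H(A) = H(0.79) = 0.7415 bits
H(B) = H(0.49) = 0.9997 bits

Distribution B (p=0.49) is closer to uniform (p=0.5), so it has higher entropy.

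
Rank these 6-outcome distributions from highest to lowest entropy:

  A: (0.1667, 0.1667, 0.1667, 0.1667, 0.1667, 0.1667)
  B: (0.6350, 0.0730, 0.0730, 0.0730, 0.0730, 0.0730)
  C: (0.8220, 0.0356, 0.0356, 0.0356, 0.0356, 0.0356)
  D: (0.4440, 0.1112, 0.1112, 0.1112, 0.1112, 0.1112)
A > D > B > C

Key insight: Entropy is maximized by uniform distributions and minimized by concentrated distributions.

Entropies:
  H(A) = 2.5850 bits
  H(B) = 1.7943 bits
  H(C) = 1.0890 bits
  H(D) = 2.2819 bits

Ranking: A > D > B > C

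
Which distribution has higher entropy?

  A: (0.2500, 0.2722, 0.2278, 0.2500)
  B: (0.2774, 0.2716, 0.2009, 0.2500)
A

Both distributions are close to uniform, making this a harder comparison.

H(A) = 1.9972 bits
H(B) = 1.9891 bits

The distribution closer to uniform has higher entropy.
Answer: A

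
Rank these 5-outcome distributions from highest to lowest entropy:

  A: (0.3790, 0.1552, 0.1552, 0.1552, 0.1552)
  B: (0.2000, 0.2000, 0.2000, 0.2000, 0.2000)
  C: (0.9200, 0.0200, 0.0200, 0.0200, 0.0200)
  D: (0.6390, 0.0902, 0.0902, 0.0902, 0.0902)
B > A > D > C

Key insight: Entropy is maximized by uniform distributions and minimized by concentrated distributions.

Entropies:
  H(A) = 2.1993 bits
  H(B) = 2.3219 bits
  H(C) = 0.5622 bits
  H(D) = 1.6655 bits

Ranking: B > A > D > C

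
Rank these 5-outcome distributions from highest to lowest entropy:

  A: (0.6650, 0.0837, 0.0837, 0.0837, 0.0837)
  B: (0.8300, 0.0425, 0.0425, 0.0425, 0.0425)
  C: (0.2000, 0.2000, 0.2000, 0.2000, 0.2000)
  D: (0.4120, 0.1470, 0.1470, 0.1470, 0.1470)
C > D > A > B

Key insight: Entropy is maximized by uniform distributions and minimized by concentrated distributions.

Entropies:
  H(A) = 1.5900 bits
  H(B) = 0.9977 bits
  H(C) = 2.3219 bits
  H(D) = 2.1535 bits

Ranking: C > D > A > B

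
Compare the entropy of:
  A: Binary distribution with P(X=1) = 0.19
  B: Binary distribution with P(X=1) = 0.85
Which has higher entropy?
A

For binary distributions, entropy is maximized at p=0.5 and decreases as p moves toward 0 or 1.

H(A) = H(0.19) = 0.7015 bits
H(B) = H(0.85) = 0.6098 bits

Distribution A (p=0.19) is closer to uniform (p=0.5), so it has higher entropy.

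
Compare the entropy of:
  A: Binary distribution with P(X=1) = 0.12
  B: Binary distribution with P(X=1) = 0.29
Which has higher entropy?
B

For binary distributions, entropy is maximized at p=0.5 and decreases as p moves toward 0 or 1.

H(A) = H(0.12) = 0.5294 bits
H(B) = H(0.29) = 0.8687 bits

Distribution B (p=0.29) is closer to uniform (p=0.5), so it has higher entropy.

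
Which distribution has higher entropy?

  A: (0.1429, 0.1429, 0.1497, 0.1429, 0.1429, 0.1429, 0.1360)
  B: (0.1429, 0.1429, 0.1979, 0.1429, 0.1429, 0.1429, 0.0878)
A

Both distributions are close to uniform, making this a harder comparison.

H(A) = 2.8069 bits
H(B) = 2.7760 bits

The distribution closer to uniform has higher entropy.
Answer: A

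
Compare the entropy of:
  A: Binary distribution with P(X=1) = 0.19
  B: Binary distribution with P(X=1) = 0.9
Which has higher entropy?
A

For binary distributions, entropy is maximized at p=0.5 and decreases as p moves toward 0 or 1.

H(A) = H(0.19) = 0.7015 bits
H(B) = H(0.9) = 0.4690 bits

Distribution A (p=0.19) is closer to uniform (p=0.5), so it has higher entropy.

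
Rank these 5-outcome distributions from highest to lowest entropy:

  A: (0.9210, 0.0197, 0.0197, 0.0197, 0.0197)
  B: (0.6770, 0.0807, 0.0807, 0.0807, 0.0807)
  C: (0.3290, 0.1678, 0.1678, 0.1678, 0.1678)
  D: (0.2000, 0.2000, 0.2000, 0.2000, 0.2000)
D > C > B > A

Key insight: Entropy is maximized by uniform distributions and minimized by concentrated distributions.

Entropies:
  H(A) = 0.5566 bits
  H(B) = 1.5536 bits
  H(C) = 2.2559 bits
  H(D) = 2.3219 bits

Ranking: D > C > B > A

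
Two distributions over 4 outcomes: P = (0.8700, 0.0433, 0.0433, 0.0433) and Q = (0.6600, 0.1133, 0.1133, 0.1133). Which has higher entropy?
Q

P is highly concentrated on one outcome (87%), making it nearly deterministic. Q spreads its mass more evenly (max 66%). The more spread-out distribution has higher entropy: H(P) ≈ 0.763 bits, H(Q) ≈ 1.464 bits.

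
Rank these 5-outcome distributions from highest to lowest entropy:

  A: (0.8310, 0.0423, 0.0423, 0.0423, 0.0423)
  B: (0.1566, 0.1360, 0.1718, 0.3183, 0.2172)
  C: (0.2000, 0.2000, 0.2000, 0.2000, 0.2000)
C > B > A

Key insight: Entropy is maximized by uniform distributions and minimized by concentrated distributions.

- Uniform distributions have maximum entropy log₂(5) = 2.3219 bits
- The more "peaked" or concentrated a distribution, the lower its entropy

Entropies:
  H(A) = 0.9934 bits
  H(B) = 2.2512 bits
  H(C) = 2.3219 bits

Ranking: C > B > A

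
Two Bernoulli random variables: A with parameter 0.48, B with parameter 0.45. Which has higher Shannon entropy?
A

For binary distributions, entropy is maximized at p=0.5 and decreases as p moves toward 0 or 1.

H(A) = H(0.48) = 0.9988 bits
H(B) = H(0.45) = 0.9928 bits

Distribution A (p=0.48) is closer to uniform (p=0.5), so it has higher entropy.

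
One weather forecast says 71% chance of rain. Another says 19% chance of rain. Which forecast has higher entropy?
71% forecast

Treat each forecast as a Bernoulli distribution. Binary entropy is maximized at p=0.5 and falls off symmetrically toward 0 or 1. The 71% forecast is closer to 50%, so it is more uncertain. H(71%) ≈ 0.869 bits, H(19%) ≈ 0.701 bits.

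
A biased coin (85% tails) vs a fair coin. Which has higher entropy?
Fair coin

The fair coin is uniform (p=0.5), maximizing binary entropy at 1 bit. The biased coin has H(0.85) ≈ 0.610 bits — its outcome is more predictable, so its entropy is lower.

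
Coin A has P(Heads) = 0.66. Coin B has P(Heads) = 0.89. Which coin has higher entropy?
A

For binary distributions, entropy is maximized at p=0.5 and decreases as p moves toward 0 or 1.

H(A) = H(0.66) = 0.9248 bits
H(B) = H(0.89) = 0.4999 bits

Distribution A (p=0.66) is closer to uniform (p=0.5), so it has higher entropy.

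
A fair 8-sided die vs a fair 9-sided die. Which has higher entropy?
9-sided die

Both are uniform distributions; for uniform over n outcomes, H = log₂(n). H(8-sided) = log₂(8) = 3.000 bits and H(9-sided) = log₂(9) = 3.170 bits. More outcomes in a uniform distribution means higher entropy.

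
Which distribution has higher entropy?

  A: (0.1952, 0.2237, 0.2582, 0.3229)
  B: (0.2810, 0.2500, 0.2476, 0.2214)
B

Both distributions are close to uniform, making this a harder comparison.

H(A) = 1.9743 bits
H(B) = 1.9949 bits

The distribution closer to uniform has higher entropy.
Answer: B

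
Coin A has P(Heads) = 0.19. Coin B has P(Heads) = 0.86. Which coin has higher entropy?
A

For binary distributions, entropy is maximized at p=0.5 and decreases as p moves toward 0 or 1.

H(A) = H(0.19) = 0.7015 bits
H(B) = H(0.86) = 0.5842 bits

Distribution A (p=0.19) is closer to uniform (p=0.5), so it has higher entropy.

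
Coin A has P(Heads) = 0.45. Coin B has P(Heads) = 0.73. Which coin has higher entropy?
A

For binary distributions, entropy is maximized at p=0.5 and decreases as p moves toward 0 or 1.

H(A) = H(0.45) = 0.9928 bits
H(B) = H(0.73) = 0.8415 bits

Distribution A (p=0.45) is closer to uniform (p=0.5), so it has higher entropy.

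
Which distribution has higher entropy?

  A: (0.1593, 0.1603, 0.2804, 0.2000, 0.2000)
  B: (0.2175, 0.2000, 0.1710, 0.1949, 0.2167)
B

Both distributions are close to uniform, making this a harder comparison.

H(A) = 2.2887 bits
H(B) = 2.3166 bits

The distribution closer to uniform has higher entropy.
Answer: B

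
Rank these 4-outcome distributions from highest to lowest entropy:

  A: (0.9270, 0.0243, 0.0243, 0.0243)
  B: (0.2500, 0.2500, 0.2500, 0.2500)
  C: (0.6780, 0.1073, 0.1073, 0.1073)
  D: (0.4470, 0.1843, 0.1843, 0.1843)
B > D > C > A

Key insight: Entropy is maximized by uniform distributions and minimized by concentrated distributions.

Entropies:
  H(A) = 0.4927 bits
  H(B) = 2.0000 bits
  H(C) = 1.4169 bits
  H(D) = 1.8684 bits

Ranking: B > D > C > A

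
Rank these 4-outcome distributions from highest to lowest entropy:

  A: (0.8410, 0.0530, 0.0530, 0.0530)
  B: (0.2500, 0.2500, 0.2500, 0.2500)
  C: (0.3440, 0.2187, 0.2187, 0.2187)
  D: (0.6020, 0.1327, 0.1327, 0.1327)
B > C > D > A

Key insight: Entropy is maximized by uniform distributions and minimized by concentrated distributions.

Entropies:
  H(A) = 0.8839 bits
  H(B) = 2.0000 bits
  H(C) = 1.9683 bits
  H(D) = 1.6006 bits

Ranking: B > C > D > A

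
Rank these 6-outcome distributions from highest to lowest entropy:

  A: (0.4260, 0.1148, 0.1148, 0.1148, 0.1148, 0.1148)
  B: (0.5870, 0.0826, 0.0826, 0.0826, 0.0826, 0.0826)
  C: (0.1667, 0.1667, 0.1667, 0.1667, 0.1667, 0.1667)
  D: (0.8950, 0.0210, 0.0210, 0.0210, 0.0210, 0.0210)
C > A > B > D

Key insight: Entropy is maximized by uniform distributions and minimized by concentrated distributions.

Entropies:
  H(A) = 2.3169 bits
  H(B) = 1.9370 bits
  H(C) = 2.5850 bits
  H(D) = 0.7285 bits

Ranking: C > A > B > D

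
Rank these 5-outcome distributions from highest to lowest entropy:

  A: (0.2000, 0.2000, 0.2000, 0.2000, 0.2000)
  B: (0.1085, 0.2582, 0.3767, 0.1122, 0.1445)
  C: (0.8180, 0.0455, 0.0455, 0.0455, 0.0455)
A > B > C

Key insight: Entropy is maximized by uniform distributions and minimized by concentrated distributions.

- Uniform distributions have maximum entropy log₂(5) = 2.3219 bits
- The more "peaked" or concentrated a distribution, the lower its entropy

Entropies:
  H(A) = 2.3219 bits
  H(B) = 2.1399 bits
  H(C) = 1.0484 bits

Ranking: A > B > C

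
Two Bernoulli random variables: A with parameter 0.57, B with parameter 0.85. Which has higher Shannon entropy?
A

For binary distributions, entropy is maximized at p=0.5 and decreases as p moves toward 0 or 1.

H(A) = H(0.57) = 0.9858 bits
H(B) = H(0.85) = 0.6098 bits

Distribution A (p=0.57) is closer to uniform (p=0.5), so it has higher entropy.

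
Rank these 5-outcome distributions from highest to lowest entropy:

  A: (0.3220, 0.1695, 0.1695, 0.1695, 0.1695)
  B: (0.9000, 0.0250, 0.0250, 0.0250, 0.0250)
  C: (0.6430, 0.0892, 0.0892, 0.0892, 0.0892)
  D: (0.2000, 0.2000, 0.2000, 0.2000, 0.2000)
D > A > C > B

Key insight: Entropy is maximized by uniform distributions and minimized by concentrated distributions.

Entropies:
  H(A) = 2.2625 bits
  H(B) = 0.6690 bits
  H(C) = 1.6542 bits
  H(D) = 2.3219 bits

Ranking: D > A > C > B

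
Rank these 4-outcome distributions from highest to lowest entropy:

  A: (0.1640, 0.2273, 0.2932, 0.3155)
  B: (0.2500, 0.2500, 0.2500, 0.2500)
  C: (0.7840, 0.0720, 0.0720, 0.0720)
B > A > C

Key insight: Entropy is maximized by uniform distributions and minimized by concentrated distributions.

- Uniform distributions have maximum entropy log₂(4) = 2.0000 bits
- The more "peaked" or concentrated a distribution, the lower its entropy

Entropies:
  H(A) = 1.9576 bits
  H(B) = 2.0000 bits
  H(C) = 1.0951 bits

Ranking: B > A > C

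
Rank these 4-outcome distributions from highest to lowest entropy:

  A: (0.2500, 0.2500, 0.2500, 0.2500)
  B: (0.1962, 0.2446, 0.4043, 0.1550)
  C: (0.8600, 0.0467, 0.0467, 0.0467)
A > B > C

Key insight: Entropy is maximized by uniform distributions and minimized by concentrated distributions.

- Uniform distributions have maximum entropy log₂(4) = 2.0000 bits
- The more "peaked" or concentrated a distribution, the lower its entropy

Entropies:
  H(A) = 2.0000 bits
  H(B) = 1.9030 bits
  H(C) = 0.8061 bits

Ranking: A > B > C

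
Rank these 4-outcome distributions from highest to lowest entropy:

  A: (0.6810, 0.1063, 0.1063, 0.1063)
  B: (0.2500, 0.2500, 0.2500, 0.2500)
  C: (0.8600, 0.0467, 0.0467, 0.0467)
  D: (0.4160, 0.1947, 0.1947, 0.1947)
B > D > A > C

Key insight: Entropy is maximized by uniform distributions and minimized by concentrated distributions.

Entropies:
  H(A) = 1.4089 bits
  H(B) = 2.0000 bits
  H(C) = 0.8061 bits
  H(D) = 1.9052 bits

Ranking: B > D > A > C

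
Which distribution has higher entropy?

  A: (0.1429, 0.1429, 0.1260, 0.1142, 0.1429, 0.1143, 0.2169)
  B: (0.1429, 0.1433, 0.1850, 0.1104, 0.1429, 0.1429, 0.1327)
B

Both distributions are close to uniform, making this a harder comparison.

H(A) = 2.7732 bits
H(B) = 2.7928 bits

The distribution closer to uniform has higher entropy.
Answer: B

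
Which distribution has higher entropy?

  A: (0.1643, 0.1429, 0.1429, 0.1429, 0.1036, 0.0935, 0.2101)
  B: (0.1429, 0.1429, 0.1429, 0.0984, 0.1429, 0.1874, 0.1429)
B

Both distributions are close to uniform, making this a harder comparison.

H(A) = 2.7626 bits
H(B) = 2.7870 bits

The distribution closer to uniform has higher entropy.
Answer: B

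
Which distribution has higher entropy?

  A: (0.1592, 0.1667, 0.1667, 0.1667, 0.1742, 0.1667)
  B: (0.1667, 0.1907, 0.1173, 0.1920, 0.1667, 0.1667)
A

Both distributions are close to uniform, making this a harder comparison.

H(A) = 2.5845 bits
H(B) = 2.5681 bits

The distribution closer to uniform has higher entropy.
Answer: A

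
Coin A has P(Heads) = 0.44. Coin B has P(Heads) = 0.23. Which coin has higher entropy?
A

For binary distributions, entropy is maximized at p=0.5 and decreases as p moves toward 0 or 1.

H(A) = H(0.44) = 0.9896 bits
H(B) = H(0.23) = 0.7780 bits

Distribution A (p=0.44) is closer to uniform (p=0.5), so it has higher entropy.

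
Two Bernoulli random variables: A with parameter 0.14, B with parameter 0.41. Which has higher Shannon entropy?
B

For binary distributions, entropy is maximized at p=0.5 and decreases as p moves toward 0 or 1.

H(A) = H(0.14) = 0.5842 bits
H(B) = H(0.41) = 0.9765 bits

Distribution B (p=0.41) is closer to uniform (p=0.5), so it has higher entropy.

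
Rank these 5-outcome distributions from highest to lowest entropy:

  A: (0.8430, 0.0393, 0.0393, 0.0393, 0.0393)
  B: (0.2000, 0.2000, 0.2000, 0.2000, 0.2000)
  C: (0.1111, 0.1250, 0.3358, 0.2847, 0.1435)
B > C > A

Key insight: Entropy is maximized by uniform distributions and minimized by concentrated distributions.

- Uniform distributions have maximum entropy log₂(5) = 2.3219 bits
- The more "peaked" or concentrated a distribution, the lower its entropy

Entropies:
  H(A) = 0.9411 bits
  H(B) = 2.3219 bits
  H(C) = 2.1737 bits

Ranking: B > C > A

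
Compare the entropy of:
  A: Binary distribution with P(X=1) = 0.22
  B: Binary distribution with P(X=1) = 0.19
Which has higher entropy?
A

For binary distributions, entropy is maximized at p=0.5 and decreases as p moves toward 0 or 1.

H(A) = H(0.22) = 0.7602 bits
H(B) = H(0.19) = 0.7015 bits

Distribution A (p=0.22) is closer to uniform (p=0.5), so it has higher entropy.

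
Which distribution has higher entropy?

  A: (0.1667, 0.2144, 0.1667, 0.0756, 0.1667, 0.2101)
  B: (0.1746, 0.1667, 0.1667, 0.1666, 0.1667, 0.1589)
B

Both distributions are close to uniform, making this a harder comparison.

H(A) = 2.5232 bits
H(B) = 2.5844 bits

The distribution closer to uniform has higher entropy.
Answer: B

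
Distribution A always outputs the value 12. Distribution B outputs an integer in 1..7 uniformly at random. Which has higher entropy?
B

A is deterministic, so H(A) = 0. B is uniform over 7 outcomes, so H(B) = log₂(7) = 2.807 bits. Any distribution with genuine randomness has higher entropy than a deterministic one.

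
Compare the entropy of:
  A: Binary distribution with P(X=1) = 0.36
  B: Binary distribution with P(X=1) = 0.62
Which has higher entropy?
B

For binary distributions, entropy is maximized at p=0.5 and decreases as p moves toward 0 or 1.

H(A) = H(0.36) = 0.9427 bits
H(B) = H(0.62) = 0.9580 bits

Distribution B (p=0.62) is closer to uniform (p=0.5), so it has higher entropy.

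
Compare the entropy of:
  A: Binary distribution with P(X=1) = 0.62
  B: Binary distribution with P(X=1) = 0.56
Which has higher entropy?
B

For binary distributions, entropy is maximized at p=0.5 and decreases as p moves toward 0 or 1.

H(A) = H(0.62) = 0.9580 bits
H(B) = H(0.56) = 0.9896 bits

Distribution B (p=0.56) is closer to uniform (p=0.5), so it has higher entropy.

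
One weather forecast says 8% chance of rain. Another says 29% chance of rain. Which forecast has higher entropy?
29% forecast

Treat each forecast as a Bernoulli distribution. Binary entropy is maximized at p=0.5 and falls off symmetrically toward 0 or 1. The 29% forecast is closer to 50%, so it is more uncertain. H(8%) ≈ 0.402 bits, H(29%) ≈ 0.869 bits.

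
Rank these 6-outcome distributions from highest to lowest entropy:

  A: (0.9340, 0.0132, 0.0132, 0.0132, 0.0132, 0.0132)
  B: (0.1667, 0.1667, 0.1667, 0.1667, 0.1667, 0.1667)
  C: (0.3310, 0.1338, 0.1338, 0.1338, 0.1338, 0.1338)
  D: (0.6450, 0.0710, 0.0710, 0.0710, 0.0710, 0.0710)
B > C > D > A

Key insight: Entropy is maximized by uniform distributions and minimized by concentrated distributions.

Entropies:
  H(A) = 0.5041 bits
  H(B) = 2.5850 bits
  H(C) = 2.4693 bits
  H(D) = 1.7627 bits

Ranking: B > C > D > A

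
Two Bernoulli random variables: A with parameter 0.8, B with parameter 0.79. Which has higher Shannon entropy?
B

For binary distributions, entropy is maximized at p=0.5 and decreases as p moves toward 0 or 1.

H(A) = H(0.8) = 0.7219 bits
H(B) = H(0.79) = 0.7415 bits

Distribution B (p=0.79) is closer to uniform (p=0.5), so it has higher entropy.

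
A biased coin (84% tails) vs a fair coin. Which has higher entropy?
Fair coin

The fair coin is uniform (p=0.5), maximizing binary entropy at 1 bit. The biased coin has H(0.84) ≈ 0.634 bits — its outcome is more predictable, so its entropy is lower.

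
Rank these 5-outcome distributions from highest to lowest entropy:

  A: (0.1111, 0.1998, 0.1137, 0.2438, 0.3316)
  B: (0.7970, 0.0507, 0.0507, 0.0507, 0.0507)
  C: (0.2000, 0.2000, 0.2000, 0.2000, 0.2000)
C > A > B

Key insight: Entropy is maximized by uniform distributions and minimized by concentrated distributions.

- Uniform distributions have maximum entropy log₂(5) = 2.3219 bits
- The more "peaked" or concentrated a distribution, the lower its entropy

Entropies:
  H(A) = 2.1975 bits
  H(B) = 1.1339 bits
  H(C) = 2.3219 bits

Ranking: C > A > B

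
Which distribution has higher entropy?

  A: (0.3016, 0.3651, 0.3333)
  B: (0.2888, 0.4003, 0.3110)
A

Both distributions are close to uniform, making this a harder comparison.

H(A) = 1.5806 bits
H(B) = 1.5702 bits

The distribution closer to uniform has higher entropy.
Answer: A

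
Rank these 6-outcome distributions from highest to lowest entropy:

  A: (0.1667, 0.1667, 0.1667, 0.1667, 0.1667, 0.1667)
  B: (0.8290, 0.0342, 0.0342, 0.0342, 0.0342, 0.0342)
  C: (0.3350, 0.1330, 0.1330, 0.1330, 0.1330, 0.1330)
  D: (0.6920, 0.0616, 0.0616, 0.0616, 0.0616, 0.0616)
A > C > D > B

Key insight: Entropy is maximized by uniform distributions and minimized by concentrated distributions.

Entropies:
  H(A) = 2.5850 bits
  H(B) = 1.0570 bits
  H(C) = 2.4640 bits
  H(D) = 1.6060 bits

Ranking: A > C > D > B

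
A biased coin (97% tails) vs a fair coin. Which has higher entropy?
Fair coin

The fair coin is uniform (p=0.5), maximizing binary entropy at 1 bit. The biased coin has H(0.97) ≈ 0.194 bits — its outcome is more predictable, so its entropy is lower.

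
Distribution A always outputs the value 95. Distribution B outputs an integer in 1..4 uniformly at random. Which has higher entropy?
B

A is deterministic, so H(A) = 0. B is uniform over 4 outcomes, so H(B) = log₂(4) = 2.000 bits. Any distribution with genuine randomness has higher entropy than a deterministic one.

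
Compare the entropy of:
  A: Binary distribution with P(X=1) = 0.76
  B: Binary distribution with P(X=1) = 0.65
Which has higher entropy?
B

For binary distributions, entropy is maximized at p=0.5 and decreases as p moves toward 0 or 1.

H(A) = H(0.76) = 0.7950 bits
H(B) = H(0.65) = 0.9341 bits

Distribution B (p=0.65) is closer to uniform (p=0.5), so it has higher entropy.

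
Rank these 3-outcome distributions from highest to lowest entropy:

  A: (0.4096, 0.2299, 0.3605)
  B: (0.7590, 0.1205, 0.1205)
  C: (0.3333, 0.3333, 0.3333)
C > A > B

Key insight: Entropy is maximized by uniform distributions and minimized by concentrated distributions.

- Uniform distributions have maximum entropy log₂(3) = 1.5850 bits
- The more "peaked" or concentrated a distribution, the lower its entropy

Entropies:
  H(A) = 1.5457 bits
  H(B) = 1.0377 bits
  H(C) = 1.5850 bits

Ranking: C > A > B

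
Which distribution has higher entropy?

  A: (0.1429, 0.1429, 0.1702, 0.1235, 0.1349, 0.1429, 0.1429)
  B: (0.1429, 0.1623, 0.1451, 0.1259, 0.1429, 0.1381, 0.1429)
B

Both distributions are close to uniform, making this a harder comparison.

H(A) = 2.8015 bits
H(B) = 2.8039 bits

The distribution closer to uniform has higher entropy.
Answer: B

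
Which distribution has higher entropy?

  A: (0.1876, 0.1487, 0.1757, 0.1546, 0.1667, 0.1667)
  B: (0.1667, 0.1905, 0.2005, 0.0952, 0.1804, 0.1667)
A

Both distributions are close to uniform, making this a harder comparison.

H(A) = 2.5807 bits
H(B) = 2.5510 bits

The distribution closer to uniform has higher entropy.
Answer: A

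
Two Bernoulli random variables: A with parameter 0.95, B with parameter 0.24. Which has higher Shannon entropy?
B

For binary distributions, entropy is maximized at p=0.5 and decreases as p moves toward 0 or 1.

H(A) = H(0.95) = 0.2864 bits
H(B) = H(0.24) = 0.7950 bits

Distribution B (p=0.24) is closer to uniform (p=0.5), so it has higher entropy.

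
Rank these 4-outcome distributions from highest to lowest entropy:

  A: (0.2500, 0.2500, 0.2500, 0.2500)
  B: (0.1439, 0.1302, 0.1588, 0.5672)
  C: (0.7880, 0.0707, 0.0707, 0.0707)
A > B > C

Key insight: Entropy is maximized by uniform distributions and minimized by concentrated distributions.

- Uniform distributions have maximum entropy log₂(4) = 2.0000 bits
- The more "peaked" or concentrated a distribution, the lower its entropy

Entropies:
  H(A) = 2.0000 bits
  H(B) = 1.6709 bits
  H(C) = 1.0813 bits

Ranking: A > B > C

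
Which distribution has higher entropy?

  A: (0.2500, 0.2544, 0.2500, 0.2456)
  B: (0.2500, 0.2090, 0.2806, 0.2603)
A

Both distributions are close to uniform, making this a harder comparison.

H(A) = 1.9999 bits
H(B) = 1.9920 bits

The distribution closer to uniform has higher entropy.
Answer: A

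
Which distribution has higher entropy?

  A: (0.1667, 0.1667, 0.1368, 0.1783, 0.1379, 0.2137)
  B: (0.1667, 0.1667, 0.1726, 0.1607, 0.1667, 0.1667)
B

Both distributions are close to uniform, making this a harder comparison.

H(A) = 2.5677 bits
H(B) = 2.5847 bits

The distribution closer to uniform has higher entropy.
Answer: B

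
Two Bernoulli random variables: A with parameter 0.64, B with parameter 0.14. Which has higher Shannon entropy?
A

For binary distributions, entropy is maximized at p=0.5 and decreases as p moves toward 0 or 1.

H(A) = H(0.64) = 0.9427 bits
H(B) = H(0.14) = 0.5842 bits

Distribution A (p=0.64) is closer to uniform (p=0.5), so it has higher entropy.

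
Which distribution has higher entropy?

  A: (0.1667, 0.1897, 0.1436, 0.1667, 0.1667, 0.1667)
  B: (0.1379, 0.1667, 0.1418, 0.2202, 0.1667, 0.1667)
A

Both distributions are close to uniform, making this a harder comparison.

H(A) = 2.5803 bits
H(B) = 2.5671 bits

The distribution closer to uniform has higher entropy.
Answer: A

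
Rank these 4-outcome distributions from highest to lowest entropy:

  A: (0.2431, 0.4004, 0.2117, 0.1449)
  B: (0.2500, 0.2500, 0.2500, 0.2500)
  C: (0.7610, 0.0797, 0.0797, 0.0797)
B > A > C

Key insight: Entropy is maximized by uniform distributions and minimized by concentrated distributions.

- Uniform distributions have maximum entropy log₂(4) = 2.0000 bits
- The more "peaked" or concentrated a distribution, the lower its entropy

Entropies:
  H(A) = 1.9027 bits
  H(B) = 2.0000 bits
  H(C) = 1.1722 bits

Ranking: B > A > C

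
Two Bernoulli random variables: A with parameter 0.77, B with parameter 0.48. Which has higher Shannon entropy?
B

For binary distributions, entropy is maximized at p=0.5 and decreases as p moves toward 0 or 1.

H(A) = H(0.77) = 0.7780 bits
H(B) = H(0.48) = 0.9988 bits

Distribution B (p=0.48) is closer to uniform (p=0.5), so it has higher entropy.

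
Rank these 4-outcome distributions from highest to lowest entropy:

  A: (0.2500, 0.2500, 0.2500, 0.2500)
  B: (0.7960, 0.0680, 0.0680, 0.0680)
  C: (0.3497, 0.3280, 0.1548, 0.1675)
A > C > B

Key insight: Entropy is maximized by uniform distributions and minimized by concentrated distributions.

- Uniform distributions have maximum entropy log₂(4) = 2.0000 bits
- The more "peaked" or concentrated a distribution, the lower its entropy

Entropies:
  H(A) = 2.0000 bits
  H(B) = 1.0532 bits
  H(C) = 1.9059 bits

Ranking: A > C > B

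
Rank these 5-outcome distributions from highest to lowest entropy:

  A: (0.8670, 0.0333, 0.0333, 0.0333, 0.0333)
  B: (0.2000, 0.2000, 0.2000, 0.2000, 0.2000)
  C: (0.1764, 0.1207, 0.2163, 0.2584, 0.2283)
B > C > A

Key insight: Entropy is maximized by uniform distributions and minimized by concentrated distributions.

- Uniform distributions have maximum entropy log₂(5) = 2.3219 bits
- The more "peaked" or concentrated a distribution, the lower its entropy

Entropies:
  H(A) = 0.8316 bits
  H(B) = 2.3219 bits
  H(C) = 2.2784 bits

Ranking: B > C > A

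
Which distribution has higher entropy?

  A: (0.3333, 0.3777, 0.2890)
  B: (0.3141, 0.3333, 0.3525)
B

Both distributions are close to uniform, making this a harder comparison.

H(A) = 1.5764 bits
H(B) = 1.5834 bits

The distribution closer to uniform has higher entropy.
Answer: B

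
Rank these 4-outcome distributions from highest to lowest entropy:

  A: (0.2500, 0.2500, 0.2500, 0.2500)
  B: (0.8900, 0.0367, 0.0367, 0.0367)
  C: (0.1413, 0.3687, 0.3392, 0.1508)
A > C > B

Key insight: Entropy is maximized by uniform distributions and minimized by concentrated distributions.

- Uniform distributions have maximum entropy log₂(4) = 2.0000 bits
- The more "peaked" or concentrated a distribution, the lower its entropy

Entropies:
  H(A) = 2.0000 bits
  H(B) = 0.6743 bits
  H(C) = 1.8703 bits

Ranking: A > C > B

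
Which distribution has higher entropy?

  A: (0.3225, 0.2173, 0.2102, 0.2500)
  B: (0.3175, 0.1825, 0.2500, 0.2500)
A

Both distributions are close to uniform, making this a harder comparison.

H(A) = 1.9781 bits
H(B) = 1.9733 bits

The distribution closer to uniform has higher entropy.
Answer: A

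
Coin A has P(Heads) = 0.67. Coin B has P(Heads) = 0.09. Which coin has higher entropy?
A

For binary distributions, entropy is maximized at p=0.5 and decreases as p moves toward 0 or 1.

H(A) = H(0.67) = 0.9149 bits
H(B) = H(0.09) = 0.4365 bits

Distribution A (p=0.67) is closer to uniform (p=0.5), so it has higher entropy.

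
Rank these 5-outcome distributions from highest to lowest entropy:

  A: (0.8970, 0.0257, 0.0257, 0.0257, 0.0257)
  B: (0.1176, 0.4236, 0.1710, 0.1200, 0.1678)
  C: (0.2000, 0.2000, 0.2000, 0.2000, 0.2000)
C > B > A

Key insight: Entropy is maximized by uniform distributions and minimized by concentrated distributions.

- Uniform distributions have maximum entropy log₂(5) = 2.3219 bits
- The more "peaked" or concentrated a distribution, the lower its entropy

Entropies:
  H(A) = 0.6844 bits
  H(B) = 2.1230 bits
  H(C) = 2.3219 bits

Ranking: C > B > A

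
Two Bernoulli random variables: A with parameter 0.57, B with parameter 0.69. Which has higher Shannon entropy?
A

For binary distributions, entropy is maximized at p=0.5 and decreases as p moves toward 0 or 1.

H(A) = H(0.57) = 0.9858 bits
H(B) = H(0.69) = 0.8932 bits

Distribution A (p=0.57) is closer to uniform (p=0.5), so it has higher entropy.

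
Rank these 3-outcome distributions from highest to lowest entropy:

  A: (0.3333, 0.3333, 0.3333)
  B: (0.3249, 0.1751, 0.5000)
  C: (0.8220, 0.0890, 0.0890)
A > B > C

Key insight: Entropy is maximized by uniform distributions and minimized by concentrated distributions.

- Uniform distributions have maximum entropy log₂(3) = 1.5850 bits
- The more "peaked" or concentrated a distribution, the lower its entropy

Entropies:
  H(A) = 1.5850 bits
  H(B) = 1.4671 bits
  H(C) = 0.8537 bits

Ranking: A > B > C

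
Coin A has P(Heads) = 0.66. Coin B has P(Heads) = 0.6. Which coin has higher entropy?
B

For binary distributions, entropy is maximized at p=0.5 and decreases as p moves toward 0 or 1.

H(A) = H(0.66) = 0.9248 bits
H(B) = H(0.6) = 0.9710 bits

Distribution B (p=0.6) is closer to uniform (p=0.5), so it has higher entropy.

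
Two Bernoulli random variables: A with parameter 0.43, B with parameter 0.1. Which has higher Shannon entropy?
A

For binary distributions, entropy is maximized at p=0.5 and decreases as p moves toward 0 or 1.

H(A) = H(0.43) = 0.9858 bits
H(B) = H(0.1) = 0.4690 bits

Distribution A (p=0.43) is closer to uniform (p=0.5), so it has higher entropy.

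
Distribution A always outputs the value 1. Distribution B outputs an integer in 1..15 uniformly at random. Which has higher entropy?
B

A is deterministic, so H(A) = 0. B is uniform over 15 outcomes, so H(B) = log₂(15) = 3.907 bits. Any distribution with genuine randomness has higher entropy than a deterministic one.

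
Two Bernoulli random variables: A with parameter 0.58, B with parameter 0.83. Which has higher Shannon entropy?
A

For binary distributions, entropy is maximized at p=0.5 and decreases as p moves toward 0 or 1.

H(A) = H(0.58) = 0.9815 bits
H(B) = H(0.83) = 0.6577 bits

Distribution A (p=0.58) is closer to uniform (p=0.5), so it has higher entropy.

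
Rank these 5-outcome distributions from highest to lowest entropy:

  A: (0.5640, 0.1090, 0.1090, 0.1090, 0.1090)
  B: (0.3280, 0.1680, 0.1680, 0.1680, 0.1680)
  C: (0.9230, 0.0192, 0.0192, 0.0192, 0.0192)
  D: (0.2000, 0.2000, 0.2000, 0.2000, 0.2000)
D > B > A > C

Key insight: Entropy is maximized by uniform distributions and minimized by concentrated distributions.

Entropies:
  H(A) = 1.8601 bits
  H(B) = 2.2569 bits
  H(C) = 0.5455 bits
  H(D) = 2.3219 bits

Ranking: D > B > A > C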